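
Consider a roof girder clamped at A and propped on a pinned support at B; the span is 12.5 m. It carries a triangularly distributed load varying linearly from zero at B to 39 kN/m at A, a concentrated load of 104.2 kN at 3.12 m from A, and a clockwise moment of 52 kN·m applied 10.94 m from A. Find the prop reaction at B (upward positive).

Remove the prop at B; the released (primary) structure is a cantilever built in at A.
Primary-structure tip deflection at B by superposition:
  triangular load, peak 39 at the fixed end: w₀L⁴/(30EI) = 31738/EI
  point load 104.2 at a = 3.12: Pa²(3L − a)/(6EI) = 5812/EI
  clockwise couple 52 at a = 10.94: M₀a(2L − a)/(2EI) = 3999/EI
  δ_0 = 41550/EI
Flexibility coefficient — unit upward force at B: δ_{BB} = L³/(3EI) = 651/EI.
Compatibility at B: δ_0 − R_B·δ_{BB} = 0, so R_B = 41550/651 = 63.82 kN.

R_B = 63.82 kN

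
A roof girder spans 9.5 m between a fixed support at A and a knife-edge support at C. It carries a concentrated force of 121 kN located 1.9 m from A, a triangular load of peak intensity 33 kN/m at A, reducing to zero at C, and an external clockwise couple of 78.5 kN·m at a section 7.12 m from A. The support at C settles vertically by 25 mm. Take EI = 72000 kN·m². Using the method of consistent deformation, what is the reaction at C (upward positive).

R_C = 43.44 kN

Remove the prop at C; the released (primary) structure is a cantilever built in at A.
Primary-structure tip deflection at C by superposition:
  point load 121 at a = 1.9: Pa²(3L − a)/(6EI) = 1937/EI
  triangular load, peak 33 at the fixed end: w₀L⁴/(30EI) = 8960/EI
  clockwise couple 78.5 at a = 7.12: M₀a(2L − a)/(2EI) = 3320/EI
  δ_0 = 14216/EI
Flexibility coefficient — unit upward force at C: δ_{CC} = L³/(3EI) = 285.8/EI.
With EI = 72000 kN·m²: δ_0 = 0.19745 m and δ_{CC} = 0.003969 m/kN.
Compatibility — the beam at C must follow the support down by 0.025 m: δ_0 − R_C·δ_{CC} = 0.025, so R_C = (0.19745 − 0.025)/0.003969 = 43.44 kN.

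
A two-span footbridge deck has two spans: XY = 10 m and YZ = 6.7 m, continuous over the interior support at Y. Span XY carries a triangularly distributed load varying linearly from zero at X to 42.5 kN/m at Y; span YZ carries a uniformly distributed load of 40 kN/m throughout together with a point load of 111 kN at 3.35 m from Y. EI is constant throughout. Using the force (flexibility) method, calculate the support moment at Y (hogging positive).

M_Y = 315.7 kN·m

Insert a hinge at Y; M_Y is the redundant, and each span becomes simply supported.
Rotations at Y on the released spans (each span's end-slope, ×1/EI):
  span XY: triangular load, peak 42.5: w₀L³/(45EI) = 944.4/EI
  span YZ: UDL 40: wL³/(24EI) = 501.3/EI
  span YZ: point load 111 at a = 3.35: Pab(L + b)/(6LEI) = 311.4/EI
  relative rotation θ_0 = (944.4 + 812.7)/EI = 1757/EI
A unit hogging moment at Y produces rotation L₁/(3EI) + L₂/(3EI) = 5.567/EI.
Slope continuity at Y: θ_0 = M_Y·5.567/EI, so M_Y = 1757/5.567 = 315.7 kN·m (hogging).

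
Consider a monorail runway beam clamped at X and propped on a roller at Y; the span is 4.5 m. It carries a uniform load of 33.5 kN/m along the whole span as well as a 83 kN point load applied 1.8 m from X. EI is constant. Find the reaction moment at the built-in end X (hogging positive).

M_X = 156.5 kN·m

Choose R_Y as the redundant. The primary structure is the cantilever fixed at X.
Downward deflection at the released point Y due to the loads:
  UDL 33.5: wL⁴/(8EI) = 1717/EI
  point load 83 at a = 1.8: Pa²(3L − a)/(6EI) = 524.4/EI
  δ_0 = 2242/EI
Tip deflection under a unit load at Y: L³/(3EI) = 30.38/EI.
The prop prevents deflection at Y: R_Y = δ_0/δ_{YY} = 2242/30.38 = 73.8 kN.
Moment equilibrium about X: M_X = Σ(load moments about X) − R_Y·L = 488.6 − 73.8×4.5 = 156.5 kN·m.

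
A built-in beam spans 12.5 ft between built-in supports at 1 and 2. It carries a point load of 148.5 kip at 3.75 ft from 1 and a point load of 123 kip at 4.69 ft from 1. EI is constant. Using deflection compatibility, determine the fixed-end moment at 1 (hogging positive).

Release both end moments; the primary structure is a simply-supported span 12 with redundants M_1 and M_2.
On the primary (simply-supported) span, the end slopes from the loading are:
  at 1: point load 148.5 at a = 3.75: Pab(L + b)/(6LEI) = 1381/EI
  at 2: point load 148.5 at a = 3.75: Pab(L + a)/(6LEI) = 1056/EI
  at 1: point load 123 at a = 4.69: Pab(L + b)/(6LEI) = 1220/EI
  at 2: point load 123 at a = 4.69: Pab(L + a)/(6LEI) = 1033/EI
  θ_10 = 2601/EI,  θ_20 = 2088/EI
Flexibility coefficients: a unit moment at one end gives L/(3EI) there and L/(6EI) at the far end, so f₁₁ = f₂₂ = 4.167/EI and f₁₂ = f₂₁ = 2.083/EI.
Compatibility — zero rotation at each built-in end:
  4.167 M_1 + 2.083 M_2 = 2601
  2.083 M_1 + 4.167 M_2 = 2088
Solving the pair gives M_1 = 498.1 kip·ft and M_2 = 252.2 kip·ft (hogging).

M_1 = 498.1 kip·ft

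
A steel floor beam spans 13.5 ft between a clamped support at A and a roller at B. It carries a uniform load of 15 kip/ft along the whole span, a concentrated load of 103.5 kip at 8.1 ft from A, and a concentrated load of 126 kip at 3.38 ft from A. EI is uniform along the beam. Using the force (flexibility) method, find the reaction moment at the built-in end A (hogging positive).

M_A = 855.7 kip·ft

Remove the prop at B; the released (primary) structure is a cantilever built in at A.
Free-end deflection of the primary structure under the applied loading (downward +):
  UDL 15: wL⁴/(8EI) = 62278/EI
  point load 103.5 at a = 8.1: Pa²(3L − a)/(6EI) = 36669/EI
  point load 126 at a = 3.38: Pa²(3L − a)/(6EI) = 8906/EI
  δ_0 = 107853/EI
Tip deflection under a unit load at B: L³/(3EI) = 820.1/EI.
Compatibility at B: δ_0 − R_B·δ_{BB} = 0, so R_B = 107853/820.1 = 131.5 kip.
Moment equilibrium about A: M_A = Σ(load moments about A) − R_B·L = 2631 − 131.5×13.5 = 855.7 kip·ft.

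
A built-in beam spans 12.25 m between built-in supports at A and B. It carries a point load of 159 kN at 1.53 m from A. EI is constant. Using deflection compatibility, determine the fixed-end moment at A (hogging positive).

M_A = 186.3 kN·m

Take the two fixed-end moments M_A, M_B as redundants; the released structure is the simple span AB.
End rotations of the released simple span under the applied load (×1/EI):
  at A: point load 159 at a = 1.53: Pab(L + b)/(6LEI) = 815/EI
  at B: point load 159 at a = 1.53: Pab(L + a)/(6LEI) = 488.9/EI
  θ_A0 = 815/EI,  θ_B0 = 488.9/EI
Flexibility coefficients: a unit moment at one end gives L/(3EI) there and L/(6EI) at the far end, so f₁₁ = f₂₂ = 4.083/EI and f₁₂ = f₂₁ = 2.042/EI.
Compatibility — zero rotation at each built-in end:
  4.083 M_A + 2.042 M_B = 815
  2.042 M_A + 4.083 M_B = 488.9
Solving the pair gives M_A = 186.3 kN·m and M_B = 26.59 kN·m (hogging).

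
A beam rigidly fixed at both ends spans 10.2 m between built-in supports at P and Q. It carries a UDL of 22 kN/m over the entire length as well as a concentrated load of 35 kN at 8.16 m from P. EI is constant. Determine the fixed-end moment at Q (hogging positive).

M_Q = 236.4 kN·m

Take the two fixed-end moments M_P, M_Q as redundants; the released structure is the simple span PQ.
Simple-span end rotations at P and Q under the given loads:
  at P: UDL 22: wL³/(24EI) = 972.8/EI
  at Q: UDL 22: wL³/(24EI) = 972.8/EI
  at P: point load 35 at a = 8.16: Pab(L + b)/(6LEI) = 116.5/EI
  at Q: point load 35 at a = 8.16: Pab(L + a)/(6LEI) = 174.8/EI
  θ_P0 = 1089/EI,  θ_Q0 = 1148/EI
Flexibility coefficients: a unit moment at one end gives L/(3EI) there and L/(6EI) at the far end, so f₁₁ = f₂₂ = 3.4/EI and f₁₂ = f₂₁ = 1.7/EI.
Compatibility — zero rotation at each built-in end:
  3.4 M_P + 1.7 M_Q = 1089
  1.7 M_P + 3.4 M_Q = 1148
Solving the pair gives M_P = 202.2 kN·m and M_Q = 236.4 kN·m (hogging).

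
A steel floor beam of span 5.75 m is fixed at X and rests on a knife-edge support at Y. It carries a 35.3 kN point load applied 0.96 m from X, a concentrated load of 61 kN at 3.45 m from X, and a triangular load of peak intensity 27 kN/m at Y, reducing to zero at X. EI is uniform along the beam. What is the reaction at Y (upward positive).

R_Y = 70.44 kN

Take the reaction at Y as the redundant and release it; the primary structure is a cantilever fixed at X.
Downward deflection at the released point Y due to the loads:
  point load 35.3 at a = 0.96: Pa²(3L − a)/(6EI) = 88.33/EI
  point load 61 at a = 3.45: Pa²(3L − a)/(6EI) = 1670/EI
  triangular load, peak 27 at the free end: 11w₀L⁴/(120EI) = 2705/EI
  δ_0 = 4464/EI
Tip deflection under a unit load at Y: L³/(3EI) = 63.37/EI.
The prop prevents deflection at Y: R_Y = δ_0/δ_{YY} = 4464/63.37 = 70.44 kN.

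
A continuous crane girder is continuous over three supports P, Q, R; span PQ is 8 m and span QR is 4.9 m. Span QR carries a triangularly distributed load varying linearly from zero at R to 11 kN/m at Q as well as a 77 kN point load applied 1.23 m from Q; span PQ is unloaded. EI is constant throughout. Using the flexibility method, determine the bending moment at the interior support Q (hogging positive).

M_Q = 30.25 kN·m

Insert a hinge at Q; M_Q is the redundant, and each span becomes simply supported.
End slopes at the hinge Q, treating each span as simply supported:
  span QR: triangular load, peak 11: w₀L³/(45EI) = 28.76/EI
  span QR: point load 77 at a = 1.23: Pab(L + b)/(6LEI) = 101.3/EI
  relative rotation θ_0 = (0 + 130.1)/EI = 130.1/EI
A unit hogging moment at Q produces rotation L₁/(3EI) + L₂/(3EI) = 4.3/EI.
Compatibility: M_Q·(L₁+L₂)/(3EI) = θ_0, giving M_Q = 30.25 kN·m (hogging).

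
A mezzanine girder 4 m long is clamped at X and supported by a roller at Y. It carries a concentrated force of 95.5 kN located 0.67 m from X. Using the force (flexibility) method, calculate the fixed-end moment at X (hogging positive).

M_X = 48.81 kN·m

Remove the prop at Y; the released (primary) structure is a cantilever built in at X.
Free-end deflection of the primary structure under the applied loading (downward +):
  point load 95.5 at a = 0.67: Pa²(3L − a)/(6EI) = 80.95/EI
Tip deflection under a unit load at Y: L³/(3EI) = 21.33/EI.
Compatibility at Y: δ_0 − R_Y·δ_{YY} = 0, so R_Y = 80.95/21.33 = 3.795 kN.
Moment equilibrium about X: M_X = Σ(load moments about X) − R_Y·L = 63.98 − 3.795×4 = 48.81 kN·m.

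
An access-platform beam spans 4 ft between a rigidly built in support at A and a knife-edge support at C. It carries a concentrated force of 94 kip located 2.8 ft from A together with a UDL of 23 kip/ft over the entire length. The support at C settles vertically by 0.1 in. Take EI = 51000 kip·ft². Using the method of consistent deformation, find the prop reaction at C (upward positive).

R_C = 67.55 kip

Remove the prop at C; the released (primary) structure is a cantilever built in at A.
Primary-structure tip deflection at C by superposition:
  point load 94 at a = 2.8: Pa²(3L − a)/(6EI) = 1130/EI
  UDL 23: wL⁴/(8EI) = 736/EI
  δ_0 = 1866/EI
Tip deflection under a unit load at C: L³/(3EI) = 21.33/EI.
With EI = 51000 kip·ft²: δ_0 = 0.036588 ft and δ_{CC} = 0.000418 ft/kip.
Compatibility — the beam at C must follow the support down by 0.008333 ft: δ_0 − R_C·δ_{CC} = 0.008333, so R_C = (0.036588 − 0.008333)/0.000418 = 67.55 kip.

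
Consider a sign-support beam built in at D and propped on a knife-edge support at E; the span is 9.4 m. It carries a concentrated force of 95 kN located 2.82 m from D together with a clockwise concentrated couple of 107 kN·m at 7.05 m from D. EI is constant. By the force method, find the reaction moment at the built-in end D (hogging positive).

M_D = 115.9 kN·m

Remove the prop at E; the released (primary) structure is a cantilever built in at D.
Primary-structure tip deflection at E by superposition:
  point load 95 at a = 2.82: Pa²(3L − a)/(6EI) = 3196/EI
  clockwise couple 107 at a = 7.05: M₀a(2L − a)/(2EI) = 4432/EI
  δ_0 = 7627/EI
Tip deflection under a unit load at E: L³/(3EI) = 276.9/EI.
The prop prevents deflection at E: R_E = δ_0/δ_{EE} = 7627/276.9 = 27.55 kN.
Moment equilibrium about D: M_D = Σ(load moments about D) − R_E·L = 374.9 − 27.55×9.4 = 115.9 kN·m.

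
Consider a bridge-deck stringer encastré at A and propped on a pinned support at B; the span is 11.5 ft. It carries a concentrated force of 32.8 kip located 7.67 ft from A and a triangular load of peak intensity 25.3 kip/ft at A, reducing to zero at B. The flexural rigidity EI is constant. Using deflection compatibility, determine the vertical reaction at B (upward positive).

Remove the prop at B; the released (primary) structure is a cantilever built in at A.
Downward deflection at the released point B due to the loads:
  point load 32.8 at a = 7.67: Pa²(3L − a)/(6EI) = 8628/EI
  triangular load, peak 25.3 at the fixed end: w₀L⁴/(30EI) = 14750/EI
  δ_0 = 23378/EI
Tip deflection under a unit load at B: L³/(3EI) = 507/EI.
Compatibility at B: δ_0 − R_B·δ_{BB} = 0, so R_B = 23378/507 = 46.12 kip.

R_B = 46.12 kip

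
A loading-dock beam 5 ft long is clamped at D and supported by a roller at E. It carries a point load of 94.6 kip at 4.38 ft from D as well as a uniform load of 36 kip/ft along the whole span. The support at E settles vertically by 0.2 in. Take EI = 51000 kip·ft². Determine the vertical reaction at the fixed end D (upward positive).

Take the reaction at E as the redundant and release it; the primary structure is a cantilever fixed at D.
Deflection at E on the released cantilever, summing each load's contribution:
  point load 94.6 at a = 4.38: Pa²(3L − a)/(6EI) = 3212/EI
  UDL 36: wL⁴/(8EI) = 2812/EI
  δ_0 = 6025/EI
Tip deflection under a unit load at E: L³/(3EI) = 41.67/EI.
With EI = 51000 kip·ft²: δ_0 = 0.11813 ft and δ_{EE} = 0.000817 ft/kip.
Compatibility — the beam at E must follow the support down by 0.01667 ft: δ_0 − R_E·δ_{EE} = 0.01667, so R_E = (0.11813 − 0.01667)/0.000817 = 124.2 kip.
Vertical equilibrium: R_D = ΣP − R_E = 274.6 − 124.2 = 150.4 kip.

R_D = 150.4 kip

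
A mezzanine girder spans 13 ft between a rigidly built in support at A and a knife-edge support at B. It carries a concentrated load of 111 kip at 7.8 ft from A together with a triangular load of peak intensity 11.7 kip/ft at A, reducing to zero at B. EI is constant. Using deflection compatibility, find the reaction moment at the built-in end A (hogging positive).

M_A = 374.2 kip·ft

Release the roller at B. Primary structure: cantilever fixed at A.
Free-end deflection of the primary structure under the applied loading (downward +):
  point load 111 at a = 7.8: Pa²(3L − a)/(6EI) = 35117/EI
  triangular load, peak 11.7 at the fixed end: w₀L⁴/(30EI) = 11139/EI
  δ_0 = 46256/EI
Flexibility coefficient — unit upward force at B: δ_{BB} = L³/(3EI) = 732.3/EI.
The prop prevents deflection at B: R_B = δ_0/δ_{BB} = 46256/732.3 = 63.16 kip.
Moment equilibrium about A: M_A = Σ(load moments about A) − R_B·L = 1195 − 63.16×13 = 374.2 kip·ft.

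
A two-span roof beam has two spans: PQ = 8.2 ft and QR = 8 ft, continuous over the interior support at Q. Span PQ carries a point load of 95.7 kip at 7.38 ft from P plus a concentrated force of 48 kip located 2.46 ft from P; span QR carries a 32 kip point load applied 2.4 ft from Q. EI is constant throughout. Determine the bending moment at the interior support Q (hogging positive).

M_Q = 83.72 kip·ft

Insert a hinge at Q; M_Q is the redundant, and each span becomes simply supported.
Rotations at Q on the released spans (each span's end-slope, ×1/EI):
  span PQ: point load 95.7 at a = 7.38: Pab(L + a)/(6LEI) = 183.4/EI
  span PQ: point load 48 at a = 2.46: Pab(L + a)/(6LEI) = 146.9/EI
  span QR: point load 32 at a = 2.4: Pab(L + b)/(6LEI) = 121.9/EI
  relative rotation θ_0 = (330.2 + 121.9)/EI = 452.1/EI
A unit hogging moment at Q produces rotation L₁/(3EI) + L₂/(3EI) = 5.4/EI.
Compatibility: M_Q·(L₁+L₂)/(3EI) = θ_0, giving M_Q = 83.72 kip·ft (hogging).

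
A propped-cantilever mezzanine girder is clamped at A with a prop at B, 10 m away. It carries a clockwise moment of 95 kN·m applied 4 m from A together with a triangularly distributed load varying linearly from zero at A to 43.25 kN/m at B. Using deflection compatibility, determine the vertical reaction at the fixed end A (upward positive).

Take the reaction at B as the redundant and release it; the primary structure is a cantilever fixed at A.
Primary-structure tip deflection at B by superposition:
  clockwise couple 95 at a = 4: M₀a(2L − a)/(2EI) = 3040/EI
  triangular load, peak 43.25 at the free end: 11w₀L⁴/(120EI) = 39646/EI
  δ_0 = 42686/EI
Tip deflection under a unit load at B: L³/(3EI) = 333.3/EI.
Compatibility at B: δ_0 − R_B·δ_{BB} = 0, so R_B = 42686/333.3 = 128.1 kN.
Vertical equilibrium: R_A = ΣP − R_B = 216.2 − 128.1 = 88.19 kN.

R_A = 88.19 kN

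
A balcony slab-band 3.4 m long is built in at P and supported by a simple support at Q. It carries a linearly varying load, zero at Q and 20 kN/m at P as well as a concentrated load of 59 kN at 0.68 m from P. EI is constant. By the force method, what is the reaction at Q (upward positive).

R_Q = 10.1 kN

Choose R_Q as the redundant. The primary structure is the cantilever fixed at P.
Primary-structure tip deflection at Q by superposition:
  triangular load, peak 20 at the fixed end: w₀L⁴/(30EI) = 89.09/EI
  point load 59 at a = 0.68: Pa²(3L − a)/(6EI) = 43.29/EI
  δ_0 = 132.4/EI
Flexibility coefficient — unit upward force at Q: δ_{QQ} = L³/(3EI) = 13.1/EI.
The prop prevents deflection at Q: R_Q = δ_0/δ_{QQ} = 132.4/13.1 = 10.1 kN.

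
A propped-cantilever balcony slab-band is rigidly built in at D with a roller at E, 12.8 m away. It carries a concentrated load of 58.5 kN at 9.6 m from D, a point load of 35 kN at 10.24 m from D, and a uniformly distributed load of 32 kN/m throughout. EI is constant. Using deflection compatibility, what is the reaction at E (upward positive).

Take the reaction at E as the redundant and release it; the primary structure is a cantilever fixed at D.
Downward deflection at the released point E due to the loads:
  point load 58.5 at a = 9.6: Pa²(3L − a)/(6EI) = 25879/EI
  point load 35 at a = 10.24: Pa²(3L − a)/(6EI) = 17225/EI
  UDL 32: wL⁴/(8EI) = 107374/EI
  δ_0 = 150477/EI
Tip deflection under a unit load at E: L³/(3EI) = 699.1/EI.
The prop prevents deflection at E: R_E = δ_0/δ_{EE} = 150477/699.1 = 215.3 kN.

R_E = 215.3 kN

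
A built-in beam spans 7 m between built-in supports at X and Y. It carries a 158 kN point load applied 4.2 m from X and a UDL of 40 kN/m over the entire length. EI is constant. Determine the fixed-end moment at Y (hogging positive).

M_Y = 322.6 kN·m

Release both end moments; the primary structure is a simply-supported span XY with redundants M_X and M_Y.
On the primary (simply-supported) span, the end slopes from the loading are:
  at X: point load 158 at a = 4.2: Pab(L + b)/(6LEI) = 433.6/EI
  at Y: point load 158 at a = 4.2: Pab(L + a)/(6LEI) = 495.5/EI
  at X: UDL 40: wL³/(24EI) = 571.7/EI
  at Y: UDL 40: wL³/(24EI) = 571.7/EI
  θ_X0 = 1005/EI,  θ_Y0 = 1067/EI
Flexibility coefficients: a unit moment at one end gives L/(3EI) there and L/(6EI) at the far end, so f₁₁ = f₂₂ = 2.333/EI and f₁₂ = f₂₁ = 1.167/EI.
Compatibility — zero rotation at each built-in end:
  2.333 M_X + 1.167 M_Y = 1005
  1.167 M_X + 2.333 M_Y = 1067
Solving the pair gives M_X = 269.5 kN·m and M_Y = 322.6 kN·m (hogging).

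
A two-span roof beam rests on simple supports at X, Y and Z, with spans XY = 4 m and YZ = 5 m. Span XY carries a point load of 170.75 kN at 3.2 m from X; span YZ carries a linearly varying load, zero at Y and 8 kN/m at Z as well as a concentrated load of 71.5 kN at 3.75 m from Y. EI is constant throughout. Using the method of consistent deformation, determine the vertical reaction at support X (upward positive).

R_X = 15.78 kN

Insert a hinge at Y; M_Y is the redundant, and each span becomes simply supported.
Rotations at Y on the released spans (each span's end-slope, ×1/EI):
  span XY: point load 170.75 at a = 3.2: Pab(L + a)/(6LEI) = 131.1/EI
  span YZ: triangular load, peak 8: 7w₀L³/(360EI) = 19.44/EI
  span YZ: point load 71.5 at a = 3.75: Pab(L + b)/(6LEI) = 69.82/EI
  relative rotation θ_0 = (131.1 + 89.27)/EI = 220.4/EI
A unit hogging moment at Y produces rotation L₁/(3EI) + L₂/(3EI) = 3/EI.
Slope continuity at Y: θ_0 = M_Y·3/EI, so M_Y = 220.4/3 = 73.47 kN·m (hogging).
Span XY, ΣM about X with M_Y applied at Y: R_Y^{XY}·4 = 546.4 + 73.47, so R_Y^{XY} = 155 kN and R_X = 170.8 − 155 = 15.78 kN.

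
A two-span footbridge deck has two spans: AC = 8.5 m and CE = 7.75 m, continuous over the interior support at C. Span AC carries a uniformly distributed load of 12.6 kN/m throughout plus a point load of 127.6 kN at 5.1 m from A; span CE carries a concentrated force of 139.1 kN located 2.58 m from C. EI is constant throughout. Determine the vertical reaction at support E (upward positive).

R_E = 12.29 kN

Release continuity at C by inserting a hinge; the redundant is the internal moment M_C. The primary structure is two simply-supported spans AC and CE.
End slopes at the hinge C, treating each span as simply supported:
  span AC: UDL 12.6: wL³/(24EI) = 322.4/EI
  span AC: point load 127.6 at a = 5.1: Pab(L + a)/(6LEI) = 590/EI
  span CE: point load 139.1 at a = 2.58: Pab(L + b)/(6LEI) = 515.5/EI
  relative rotation θ_0 = (912.4 + 515.5)/EI = 1428/EI
A unit hogging moment at C produces rotation L₁/(3EI) + L₂/(3EI) = 5.417/EI.
Compatibility: M_C·(L₁+L₂)/(3EI) = θ_0, giving M_C = 263.6 kN·m (hogging).
Span CE, ΣM about E: R_C^{CE}·7.75 = 719.1 + 263.6, so R_C^{CE} = 126.8 kN and R_E = 139.1 − 126.8 = 12.29 kN.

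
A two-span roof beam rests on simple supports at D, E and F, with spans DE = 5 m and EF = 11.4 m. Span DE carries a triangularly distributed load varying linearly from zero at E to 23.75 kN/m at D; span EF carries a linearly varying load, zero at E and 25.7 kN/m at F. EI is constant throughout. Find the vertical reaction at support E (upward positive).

Take M_E as the redundant. Released structure: two simple spans DE and EF with a hinge at E.
Rotations at E on the released spans (each span's end-slope, ×1/EI):
  span DE: triangular load, peak 23.75: 7w₀L³/(360EI) = 57.73/EI
  span EF: triangular load, peak 25.7: 7w₀L³/(360EI) = 740.4/EI
  relative rotation θ_0 = (57.73 + 740.4)/EI = 798.1/EI
A unit hogging moment at E produces rotation L₁/(3EI) + L₂/(3EI) = 5.467/EI.
Slope continuity at E: θ_0 = M_E·5.467/EI, so M_E = 798.1/5.467 = 146 kN·m (hogging).
Span DE, ΣM about D with M_E applied at E: R_E^{DE}·5 = 98.96 + 146, so R_E^{DE} = 48.99 kN and R_D = 59.38 − 48.99 = 10.39 kN.
Span EF, ΣM about F: R_E^{EF}·11.4 = 556.7 + 146, so R_E^{EF} = 61.64 kN and R_F = 146.5 − 61.64 = 84.85 kN.
R_E = 48.99 + 61.64 = 110.6 kN.

R_E = 110.6 kN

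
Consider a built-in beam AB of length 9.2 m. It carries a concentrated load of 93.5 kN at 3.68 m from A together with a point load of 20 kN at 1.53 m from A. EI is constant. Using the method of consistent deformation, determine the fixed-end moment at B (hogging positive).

Take the two fixed-end moments M_A, M_B as redundants; the released structure is the simple span AB.
Simple-span end rotations at A and B under the given loads:
  at A: point load 93.5 at a = 3.68: Pab(L + b)/(6LEI) = 506.5/EI
  at B: point load 93.5 at a = 3.68: Pab(L + a)/(6LEI) = 443.2/EI
  at A: point load 20 at a = 1.53: Pab(L + b)/(6LEI) = 71.73/EI
  at B: point load 20 at a = 1.53: Pab(L + a)/(6LEI) = 45.62/EI
  θ_A0 = 578.2/EI,  θ_B0 = 488.8/EI
Flexibility coefficients: a unit moment at one end gives L/(3EI) there and L/(6EI) at the far end, so f₁₁ = f₂₂ = 3.067/EI and f₁₂ = f₂₁ = 1.533/EI.
Compatibility — zero rotation at each built-in end:
  3.067 M_A + 1.533 M_B = 578.2
  1.533 M_A + 3.067 M_B = 488.8
Solving the pair gives M_A = 145.1 kN·m and M_B = 86.82 kN·m (hogging).

M_B = 86.82 kN·m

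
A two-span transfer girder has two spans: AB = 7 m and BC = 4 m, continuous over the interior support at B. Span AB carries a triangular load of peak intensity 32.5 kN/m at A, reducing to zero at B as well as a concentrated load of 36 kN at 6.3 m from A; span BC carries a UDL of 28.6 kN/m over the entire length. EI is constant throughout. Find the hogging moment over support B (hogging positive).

Insert a hinge at B; M_B is the redundant, and each span becomes simply supported.
Discontinuity in slope at B on the released structure — sum the simple-span end rotations:
  span AB: triangular load, peak 32.5: 7w₀L³/(360EI) = 216.8/EI
  span AB: point load 36 at a = 6.3: Pab(L + a)/(6LEI) = 50.27/EI
  span BC: UDL 28.6: wL³/(24EI) = 76.27/EI
  relative rotation θ_0 = (267 + 76.27)/EI = 343.3/EI
A unit hogging moment at B produces rotation L₁/(3EI) + L₂/(3EI) = 3.667/EI.
Slope continuity at B: θ_0 = M_B·3.667/EI, so M_B = 343.3/3.667 = 93.63 kN·m (hogging).

M_B = 93.63 kN·m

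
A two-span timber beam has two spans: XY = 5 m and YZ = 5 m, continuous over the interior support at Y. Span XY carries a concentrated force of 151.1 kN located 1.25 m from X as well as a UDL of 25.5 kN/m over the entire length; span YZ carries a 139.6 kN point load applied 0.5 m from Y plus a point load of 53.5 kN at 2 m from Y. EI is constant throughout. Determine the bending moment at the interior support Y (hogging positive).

M_Y = 139.6 kN·m

Take M_Y as the redundant. Released structure: two simple spans XY and YZ with a hinge at Y.
End slopes at the hinge Y, treating each span as simply supported:
  span XY: point load 151.1 at a = 1.25: Pab(L + a)/(6LEI) = 147.6/EI
  span XY: UDL 25.5: wL³/(24EI) = 132.8/EI
  span YZ: point load 139.6 at a = 0.5: Pab(L + b)/(6LEI) = 99.47/EI
  span YZ: point load 53.5 at a = 2: Pab(L + b)/(6LEI) = 85.6/EI
  relative rotation θ_0 = (280.4 + 185.1)/EI = 465.4/EI
A unit hogging moment at Y produces rotation L₁/(3EI) + L₂/(3EI) = 3.333/EI.
Compatibility: M_Y·(L₁+L₂)/(3EI) = θ_0, giving M_Y = 139.6 kN·m (hogging).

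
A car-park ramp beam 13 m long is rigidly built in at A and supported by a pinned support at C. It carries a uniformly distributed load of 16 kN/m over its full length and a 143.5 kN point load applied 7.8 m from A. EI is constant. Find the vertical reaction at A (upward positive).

R_A = 211.5 kN

Release the roller at C. Primary structure: cantilever fixed at A.
Free-end deflection of the primary structure under the applied loading (downward +):
  UDL 16: wL⁴/(8EI) = 57122/EI
  point load 143.5 at a = 7.8: Pa²(3L − a)/(6EI) = 45399/EI
  δ_0 = 102521/EI
Tip deflection under a unit load at C: L³/(3EI) = 732.3/EI.
The prop prevents deflection at C: R_C = δ_0/δ_{CC} = 102521/732.3 = 140 kN.
Vertical equilibrium: R_A = ΣP − R_C = 351.5 − 140 = 211.5 kN.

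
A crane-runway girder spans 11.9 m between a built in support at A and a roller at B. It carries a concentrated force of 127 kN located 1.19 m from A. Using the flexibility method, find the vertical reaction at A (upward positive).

R_A = 125.2 kN

Take the reaction at B as the redundant and release it; the primary structure is a cantilever fixed at A.
Downward deflection at the released point B due to the loads:
  point load 127 at a = 1.19: Pa²(3L − a)/(6EI) = 1034/EI
Tip deflection under a unit load at B: L³/(3EI) = 561.7/EI.
The prop prevents deflection at B: R_B = δ_0/δ_{BB} = 1034/561.7 = 1.841 kN.
Vertical equilibrium: R_A = ΣP − R_B = 127 − 1.841 = 125.2 kN.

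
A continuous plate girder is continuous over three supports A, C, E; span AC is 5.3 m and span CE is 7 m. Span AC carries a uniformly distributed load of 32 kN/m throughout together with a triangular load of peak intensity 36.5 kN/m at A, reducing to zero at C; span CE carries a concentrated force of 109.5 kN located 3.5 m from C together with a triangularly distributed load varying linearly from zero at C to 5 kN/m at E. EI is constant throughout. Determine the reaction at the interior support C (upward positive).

R_C = 232 kN

Insert a hinge at C; M_C is the redundant, and each span becomes simply supported.
Rotations at C on the released spans (each span's end-slope, ×1/EI):
  span AC: UDL 32: wL³/(24EI) = 198.5/EI
  span AC: triangular load, peak 36.5: 7w₀L³/(360EI) = 105.7/EI
  span CE: point load 109.5 at a = 3.5: Pab(L + b)/(6LEI) = 335.3/EI
  span CE: triangular load, peak 5: 7w₀L³/(360EI) = 33.35/EI
  relative rotation θ_0 = (304.2 + 368.7)/EI = 672.9/EI
A unit hogging moment at C produces rotation L₁/(3EI) + L₂/(3EI) = 4.1/EI.
Slope continuity at C: θ_0 = M_C·4.1/EI, so M_C = 672.9/4.1 = 164.1 kN·m (hogging).
Span AC, ΣM about A with M_C applied at C: R_C^{AC}·5.3 = 620.3 + 164.1, so R_C^{AC} = 148 kN and R_A = 266.3 − 148 = 118.3 kN.
Span CE, ΣM about E: R_C^{CE}·7 = 424.1 + 164.1, so R_C^{CE} = 84.03 kN and R_E = 127 − 84.03 = 42.97 kN.
R_C = 148 + 84.03 = 232 kN.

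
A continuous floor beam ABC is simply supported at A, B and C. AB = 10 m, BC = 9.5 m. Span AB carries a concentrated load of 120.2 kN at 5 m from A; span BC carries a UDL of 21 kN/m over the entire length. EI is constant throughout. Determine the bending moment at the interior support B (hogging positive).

Take M_B as the redundant. Released structure: two simple spans AB and BC with a hinge at B.
Rotations at B on the released spans (each span's end-slope, ×1/EI):
  span AB: point load 120.2 at a = 5: Pab(L + a)/(6LEI) = 751.2/EI
  span BC: UDL 21: wL³/(24EI) = 750.2/EI
  relative rotation θ_0 = (751.2 + 750.2)/EI = 1501/EI
A unit hogging moment at B produces rotation L₁/(3EI) + L₂/(3EI) = 6.5/EI.
Compatibility: M_B·(L₁+L₂)/(3EI) = θ_0, giving M_B = 231 kN·m (hogging).

M_B = 231 kN·m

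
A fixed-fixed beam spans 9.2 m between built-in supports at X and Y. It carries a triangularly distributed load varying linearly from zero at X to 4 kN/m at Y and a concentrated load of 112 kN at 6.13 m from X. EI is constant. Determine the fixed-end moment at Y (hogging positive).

Take the two fixed-end moments M_X, M_Y as redundants; the released structure is the simple span XY.
End rotations of the released simple span under the applied load (×1/EI):
  at X: triangular load, peak 4: 7w₀L³/(360EI) = 60.56/EI
  at Y: triangular load, peak 4: w₀L³/(45EI) = 69.22/EI
  at X: point load 112 at a = 6.13: Pab(L + b)/(6LEI) = 468.5/EI
  at Y: point load 112 at a = 6.13: Pab(L + a)/(6LEI) = 585.4/EI
  θ_X0 = 529.1/EI,  θ_Y0 = 654.6/EI
Flexibility coefficients: a unit moment at one end gives L/(3EI) there and L/(6EI) at the far end, so f₁₁ = f₂₂ = 3.067/EI and f₁₂ = f₂₁ = 1.533/EI.
Compatibility — zero rotation at each built-in end:
  3.067 M_X + 1.533 M_Y = 529.1
  1.533 M_X + 3.067 M_Y = 654.6
Solving the pair gives M_X = 87.74 kN·m and M_Y = 169.6 kN·m (hogging).

M_Y = 169.6 kN·m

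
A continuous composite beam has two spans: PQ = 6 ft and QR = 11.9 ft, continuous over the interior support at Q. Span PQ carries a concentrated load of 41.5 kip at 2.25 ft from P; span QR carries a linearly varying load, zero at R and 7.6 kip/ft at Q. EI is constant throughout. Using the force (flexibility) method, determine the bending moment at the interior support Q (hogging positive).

Take M_Q as the redundant. Released structure: two simple spans PQ and QR with a hinge at Q.
Rotations at Q on the released spans (each span's end-slope, ×1/EI):
  span PQ: point load 41.5 at a = 2.25: Pab(L + a)/(6LEI) = 80.24/EI
  span QR: triangular load, peak 7.6: w₀L³/(45EI) = 284.6/EI
  relative rotation θ_0 = (80.24 + 284.6)/EI = 364.8/EI
A unit hogging moment at Q produces rotation L₁/(3EI) + L₂/(3EI) = 5.967/EI.
Slope continuity at Q: θ_0 = M_Q·5.967/EI, so M_Q = 364.8/5.967 = 61.15 kip·ft (hogging).

M_Q = 61.15 kip·ft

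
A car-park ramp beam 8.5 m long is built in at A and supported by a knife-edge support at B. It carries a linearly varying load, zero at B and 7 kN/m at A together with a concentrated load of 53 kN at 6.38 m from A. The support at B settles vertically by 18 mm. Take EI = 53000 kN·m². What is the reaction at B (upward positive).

Choose R_B as the redundant. The primary structure is the cantilever fixed at A.
Free-end deflection of the primary structure under the applied loading (downward +):
  triangular load, peak 7 at the fixed end: w₀L⁴/(30EI) = 1218/EI
  point load 53 at a = 6.38: Pa²(3L − a)/(6EI) = 6875/EI
  δ_0 = 8093/EI
Tip deflection under a unit load at B: L³/(3EI) = 204.7/EI.
With EI = 53000 kN·m²: δ_0 = 0.15269 m and δ_{BB} = 0.003862 m/kN.
Compatibility — the beam at B must follow the support down by 0.018 m: δ_0 − R_B·δ_{BB} = 0.018, so R_B = (0.15269 − 0.018)/0.003862 = 34.87 kN.

R_B = 34.87 kN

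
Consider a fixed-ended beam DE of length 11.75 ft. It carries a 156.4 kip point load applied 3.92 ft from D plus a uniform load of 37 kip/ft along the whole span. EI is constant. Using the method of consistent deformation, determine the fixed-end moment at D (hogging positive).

M_D = 697.9 kip·ft

Release both end moments; the primary structure is a simply-supported span DE with redundants M_D and M_E.
Simple-span end rotations at D and E under the given loads:
  at D: point load 156.4 at a = 3.92: Pab(L + b)/(6LEI) = 1333/EI
  at E: point load 156.4 at a = 3.92: Pab(L + a)/(6LEI) = 1067/EI
  at D: UDL 37: wL³/(24EI) = 2501/EI
  at E: UDL 37: wL³/(24EI) = 2501/EI
  θ_D0 = 3834/EI,  θ_E0 = 3568/EI
Flexibility coefficients: a unit moment at one end gives L/(3EI) there and L/(6EI) at the far end, so f₁₁ = f₂₂ = 3.917/EI and f₁₂ = f₂₁ = 1.958/EI.
Compatibility — zero rotation at each built-in end:
  3.917 M_D + 1.958 M_E = 3834
  1.958 M_D + 3.917 M_E = 3568
Solving the pair gives M_D = 697.9 kip·ft and M_E = 562 kip·ft (hogging).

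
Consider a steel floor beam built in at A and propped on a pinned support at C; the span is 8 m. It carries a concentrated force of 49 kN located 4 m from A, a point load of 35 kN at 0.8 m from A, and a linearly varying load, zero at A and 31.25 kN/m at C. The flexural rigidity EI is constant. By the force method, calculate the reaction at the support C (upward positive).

Remove the prop at C; the released (primary) structure is a cantilever built in at A.
Primary-structure tip deflection at C by superposition:
  point load 49 at a = 4: Pa²(3L − a)/(6EI) = 2613/EI
  point load 35 at a = 0.8: Pa²(3L − a)/(6EI) = 86.61/EI
  triangular load, peak 31.25 at the free end: 11w₀L⁴/(120EI) = 11733/EI
  δ_0 = 14433/EI
Tip deflection under a unit load at C: L³/(3EI) = 170.7/EI.
Compatibility at C: δ_0 − R_C·δ_{CC} = 0, so R_C = 14433/170.7 = 84.57 kN.

R_C = 84.57 kN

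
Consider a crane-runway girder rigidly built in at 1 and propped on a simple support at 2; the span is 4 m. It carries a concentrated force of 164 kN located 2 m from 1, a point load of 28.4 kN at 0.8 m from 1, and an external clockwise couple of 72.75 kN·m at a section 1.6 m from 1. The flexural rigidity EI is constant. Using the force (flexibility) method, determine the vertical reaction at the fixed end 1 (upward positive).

R_1 = 122.1 kN

Remove the prop at 2; the released (primary) structure is a cantilever built in at 1.
Free-end deflection of the primary structure under the applied loading (downward +):
  point load 164 at a = 2: Pa²(3L − a)/(6EI) = 1093/EI
  point load 28.4 at a = 0.8: Pa²(3L − a)/(6EI) = 33.93/EI
  clockwise couple 72.75 at a = 1.6: M₀a(2L − a)/(2EI) = 372.5/EI
  δ_0 = 1500/EI
Flexibility coefficient — unit upward force at 2: δ_{22} = L³/(3EI) = 21.33/EI.
The prop prevents deflection at 2: R_2 = δ_0/δ_{22} = 1500/21.33 = 70.3 kN.
Vertical equilibrium: R_1 = ΣP − R_2 = 192.4 − 70.3 = 122.1 kN.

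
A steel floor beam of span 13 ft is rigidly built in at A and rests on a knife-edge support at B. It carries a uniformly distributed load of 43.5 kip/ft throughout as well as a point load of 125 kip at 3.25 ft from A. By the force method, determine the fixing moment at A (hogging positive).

M_A = 1186 kip·ft

Remove the prop at B; the released (primary) structure is a cantilever built in at A.
Primary-structure tip deflection at B by superposition:
  UDL 43.5: wL⁴/(8EI) = 155300/EI
  point load 125 at a = 3.25: Pa²(3L − a)/(6EI) = 7867/EI
  δ_0 = 163167/EI
Tip deflection under a unit load at B: L³/(3EI) = 732.3/EI.
Compatibility at B: δ_0 − R_B·δ_{BB} = 0, so R_B = 163167/732.3 = 222.8 kip.
Moment equilibrium about A: M_A = Σ(load moments about A) − R_B·L = 4082 − 222.8×13 = 1186 kip·ft.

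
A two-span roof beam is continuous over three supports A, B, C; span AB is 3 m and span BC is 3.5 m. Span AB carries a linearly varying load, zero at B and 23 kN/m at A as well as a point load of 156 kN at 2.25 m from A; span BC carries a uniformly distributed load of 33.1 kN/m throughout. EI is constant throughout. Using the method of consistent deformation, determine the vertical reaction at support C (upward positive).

Take M_B as the redundant. Released structure: two simple spans AB and BC with a hinge at B.
Rotations at B on the released spans (each span's end-slope, ×1/EI):
  span AB: triangular load, peak 23: 7w₀L³/(360EI) = 12.07/EI
  span AB: point load 156 at a = 2.25: Pab(L + a)/(6LEI) = 76.78/EI
  span BC: UDL 33.1: wL³/(24EI) = 59.13/EI
  relative rotation θ_0 = (88.86 + 59.13)/EI = 148/EI
A unit hogging moment at B produces rotation L₁/(3EI) + L₂/(3EI) = 2.167/EI.
Compatibility: M_B·(L₁+L₂)/(3EI) = θ_0, giving M_B = 68.3 kN·m (hogging).
Span BC, ΣM about C: R_B^{BC}·3.5 = 202.7 + 68.3, so R_B^{BC} = 77.44 kN and R_C = 115.8 − 77.44 = 38.41 kN.

R_C = 38.41 kN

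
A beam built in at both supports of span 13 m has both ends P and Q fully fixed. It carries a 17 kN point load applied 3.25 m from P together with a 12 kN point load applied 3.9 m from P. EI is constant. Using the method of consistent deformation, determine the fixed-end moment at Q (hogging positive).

Release both end moments; the primary structure is a simply-supported span PQ with redundants M_P and M_Q.
Simple-span end rotations at P and Q under the given loads:
  at P: point load 17 at a = 3.25: Pab(L + b)/(6LEI) = 157.1/EI
  at Q: point load 17 at a = 3.25: Pab(L + a)/(6LEI) = 112.2/EI
  at P: point load 12 at a = 3.9: Pab(L + b)/(6LEI) = 120.7/EI
  at Q: point load 12 at a = 3.9: Pab(L + a)/(6LEI) = 92.27/EI
  θ_P0 = 277.8/EI,  θ_Q0 = 204.5/EI
Flexibility coefficients: a unit moment at one end gives L/(3EI) there and L/(6EI) at the far end, so f₁₁ = f₂₂ = 4.333/EI and f₁₂ = f₂₁ = 2.167/EI.
Compatibility — zero rotation at each built-in end:
  4.333 M_P + 2.167 M_Q = 277.8
  2.167 M_P + 4.333 M_Q = 204.5
Solving the pair gives M_P = 54.01 kN·m and M_Q = 20.19 kN·m (hogging).

M_Q = 20.19 kN·m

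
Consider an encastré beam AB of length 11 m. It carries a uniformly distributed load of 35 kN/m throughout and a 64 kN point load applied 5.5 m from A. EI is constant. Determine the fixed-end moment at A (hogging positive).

M_A = 440.9 kN·m

Release both end moments; the primary structure is a simply-supported span AB with redundants M_A and M_B.
Simple-span end rotations at A and B under the given loads:
  at A: UDL 35: wL³/(24EI) = 1941/EI
  at B: UDL 35: wL³/(24EI) = 1941/EI
  at A: point load 64 at a = 5.5: Pab(L + b)/(6LEI) = 484/EI
  at B: point load 64 at a = 5.5: Pab(L + a)/(6LEI) = 484/EI
  θ_A0 = 2425/EI,  θ_B0 = 2425/EI
Flexibility coefficients: a unit moment at one end gives L/(3EI) there and L/(6EI) at the far end, so f₁₁ = f₂₂ = 3.667/EI and f₁₂ = f₂₁ = 1.833/EI.
Compatibility — zero rotation at each built-in end:
  3.667 M_A + 1.833 M_B = 2425
  1.833 M_A + 3.667 M_B = 2425
Solving the pair gives M_A = 440.9 kN·m and M_B = 440.9 kN·m (hogging).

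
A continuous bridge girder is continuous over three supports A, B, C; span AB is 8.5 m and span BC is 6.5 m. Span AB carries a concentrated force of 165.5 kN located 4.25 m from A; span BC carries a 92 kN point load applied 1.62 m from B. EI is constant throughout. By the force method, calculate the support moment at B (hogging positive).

Release continuity at B by inserting a hinge; the redundant is the internal moment M_B. The primary structure is two simply-supported spans AB and BC.
End slopes at the hinge B, treating each span as simply supported:
  span AB: point load 165.5 at a = 4.25: Pab(L + a)/(6LEI) = 747.3/EI
  span BC: point load 92 at a = 1.62: Pab(L + b)/(6LEI) = 212.2/EI
  relative rotation θ_0 = (747.3 + 212.2)/EI = 959.6/EI
A unit hogging moment at B produces rotation L₁/(3EI) + L₂/(3EI) = 5/EI.
Slope continuity at B: θ_0 = M_B·5/EI, so M_B = 959.6/5 = 191.9 kN·m (hogging).

M_B = 191.9 kN·m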